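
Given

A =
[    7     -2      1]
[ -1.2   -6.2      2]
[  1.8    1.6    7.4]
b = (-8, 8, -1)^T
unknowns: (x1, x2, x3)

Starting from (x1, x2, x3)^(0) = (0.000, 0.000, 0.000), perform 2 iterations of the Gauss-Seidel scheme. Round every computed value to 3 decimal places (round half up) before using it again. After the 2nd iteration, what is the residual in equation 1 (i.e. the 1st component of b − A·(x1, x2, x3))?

Iteration 1:
  x1 = (-8 - (-2)·0.000 - (1)·0.000) / (7) = -1.143
  x2 = (8 - (-1.2)·-1.143 - (2)·0.000) / (-6.2) = -1.069
  x3 = (-1 - (1.8)·-1.143 - (1.6)·-1.069) / (7.4) = 0.374
Iteration 2:
  x1 = (-8 - (-2)·-1.069 - (1)·0.374) / (7) = -1.502
  x2 = (8 - (-1.2)·-1.502 - (2)·0.374) / (-6.2) = -0.879
  x3 = (-1 - (1.8)·-1.502 - (1.6)·-0.879) / (7.4) = 0.420
Residual b − A·x = (0.336, -0.092, 0.002)

0.336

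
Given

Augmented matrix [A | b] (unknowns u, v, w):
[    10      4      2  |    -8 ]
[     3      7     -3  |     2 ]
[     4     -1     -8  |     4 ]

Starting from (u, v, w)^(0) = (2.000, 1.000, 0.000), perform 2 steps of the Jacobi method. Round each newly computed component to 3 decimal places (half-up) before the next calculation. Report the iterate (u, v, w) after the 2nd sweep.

Iteration 1:
  u = (-8 - (4)·1.000 - (2)·0.000) / (10) = -1.200
  v = (2 - (3)·2.000 - (-3)·0.000) / (7) = -0.571
  w = (4 - (4)·2.000 - (-1)·1.000) / (-8) = 0.375
Iteration 2:
  u = (-8 - (4)·-0.571 - (2)·0.375) / (10) = -0.647
  v = (2 - (3)·-1.200 - (-3)·0.375) / (7) = 0.961
  w = (4 - (4)·-1.200 - (-1)·-0.571) / (-8) = -1.029

(-0.647, 0.961, -1.029)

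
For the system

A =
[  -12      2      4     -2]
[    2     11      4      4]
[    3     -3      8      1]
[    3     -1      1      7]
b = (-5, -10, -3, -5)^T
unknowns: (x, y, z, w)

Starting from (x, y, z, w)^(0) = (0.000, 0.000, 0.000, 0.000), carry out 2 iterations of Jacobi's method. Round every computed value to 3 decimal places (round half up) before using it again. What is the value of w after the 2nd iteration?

Iteration 1:
  x = (-5 - (2)·0.000 - (4)·0.000 - (-2)·0.000) / (-12) = 0.417
  y = (-10 - (2)·0.000 - (4)·0.000 - (4)·0.000) / (11) = -0.909
  z = (-3 - (3)·0.000 - (-3)·0.000 - (1)·0.000) / (8) = -0.375
  w = (-5 - (3)·0.000 - (-1)·0.000 - (1)·0.000) / (7) = -0.714
Iteration 2:
  x = (-5 - (2)·-0.909 - (4)·-0.375 - (-2)·-0.714) / (-12) = 0.259
  y = (-10 - (2)·0.417 - (4)·-0.375 - (4)·-0.714) / (11) = -0.589
  z = (-3 - (3)·0.417 - (-3)·-0.909 - (1)·-0.714) / (8) = -0.783
  w = (-5 - (3)·0.417 - (-1)·-0.909 - (1)·-0.375) / (7) = -0.969

-0.969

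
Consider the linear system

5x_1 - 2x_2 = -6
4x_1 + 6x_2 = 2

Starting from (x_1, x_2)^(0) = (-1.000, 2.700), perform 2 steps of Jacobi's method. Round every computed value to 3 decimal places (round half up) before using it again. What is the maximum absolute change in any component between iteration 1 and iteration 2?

0.680

Iteration 1:
  x_1 = (-6 - (-2)·2.700) / (5) = -0.120
  x_2 = (2 - (4)·-1.000) / (6) = 1.000
Iteration 2:
  x_1 = (-6 - (-2)·1.000) / (5) = -0.800
  x_2 = (2 - (4)·-0.120) / (6) = 0.413
Change: (-0.680, -0.587) → max |·| = 0.680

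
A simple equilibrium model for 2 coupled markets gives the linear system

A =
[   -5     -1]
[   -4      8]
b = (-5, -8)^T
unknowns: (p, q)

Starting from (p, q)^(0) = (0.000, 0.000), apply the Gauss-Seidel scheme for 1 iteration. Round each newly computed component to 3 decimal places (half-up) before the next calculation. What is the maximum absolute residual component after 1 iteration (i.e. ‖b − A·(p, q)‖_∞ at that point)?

Iteration 1:
  p = (-5 - (-1)·0.000) / (-5) = 1.000
  q = (-8 - (-4)·1.000) / (8) = -0.500
Residual b − A·x = (-0.500, 0.000); ∞-norm = 0.500

0.500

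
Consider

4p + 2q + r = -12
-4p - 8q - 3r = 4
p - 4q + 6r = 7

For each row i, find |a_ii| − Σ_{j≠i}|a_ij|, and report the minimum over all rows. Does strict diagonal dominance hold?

row 1: |4| − (2+1) = 1
row 2: |-8| − (4+3) = 1
row 3: |6| − (1+4) = 1
minimum over rows = 1 → strictly diagonally dominant (convergence guaranteed)

1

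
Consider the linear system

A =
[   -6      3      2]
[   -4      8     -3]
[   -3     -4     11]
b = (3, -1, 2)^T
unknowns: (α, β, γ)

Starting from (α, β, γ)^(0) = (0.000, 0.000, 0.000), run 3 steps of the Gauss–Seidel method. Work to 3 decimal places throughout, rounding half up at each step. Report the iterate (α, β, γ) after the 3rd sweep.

(-0.826, -0.614, -0.267)

Iteration 1:
  α = (3 - (3)·0.000 - (2)·0.000) / (-6) = -0.500
  β = (-1 - (-4)·-0.500 - (-3)·0.000) / (8) = -0.375
  γ = (2 - (-3)·-0.500 - (-4)·-0.375) / (11) = -0.091
Iteration 2:
  α = (3 - (3)·-0.375 - (2)·-0.091) / (-6) = -0.718
  β = (-1 - (-4)·-0.718 - (-3)·-0.091) / (8) = -0.518
  γ = (2 - (-3)·-0.718 - (-4)·-0.518) / (11) = -0.202
Iteration 3:
  α = (3 - (3)·-0.518 - (2)·-0.202) / (-6) = -0.826
  β = (-1 - (-4)·-0.826 - (-3)·-0.202) / (8) = -0.614
  γ = (2 - (-3)·-0.826 - (-4)·-0.614) / (11) = -0.267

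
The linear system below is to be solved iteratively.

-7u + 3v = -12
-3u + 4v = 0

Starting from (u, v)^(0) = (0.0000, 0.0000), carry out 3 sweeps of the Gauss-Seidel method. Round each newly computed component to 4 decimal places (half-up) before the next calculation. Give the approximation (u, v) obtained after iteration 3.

(2.4424, 1.8318)

Iteration 1:
  u = (-12 - (3)·0.0000) / (-7) = 1.7143
  v = (0 - (-3)·1.7143) / (4) = 1.2857
Iteration 2:
  u = (-12 - (3)·1.2857) / (-7) = 2.2653
  v = (0 - (-3)·2.2653) / (4) = 1.6990
Iteration 3:
  u = (-12 - (3)·1.6990) / (-7) = 2.4424
  v = (0 - (-3)·2.4424) / (4) = 1.8318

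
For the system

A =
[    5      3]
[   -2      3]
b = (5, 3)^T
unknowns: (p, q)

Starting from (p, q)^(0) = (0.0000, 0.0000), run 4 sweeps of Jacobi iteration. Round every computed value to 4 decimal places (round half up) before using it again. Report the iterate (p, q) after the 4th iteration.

(0.2400, 1.0000)

Iteration 1:
  p = (5 - (3)·0.0000) / (5) = 1.0000
  q = (3 - (-2)·0.0000) / (3) = 1.0000
Iteration 2:
  p = (5 - (3)·1.0000) / (5) = 0.4000
  q = (3 - (-2)·1.0000) / (3) = 1.6667
Iteration 3:
  p = (5 - (3)·1.6667) / (5) = 0.0000
  q = (3 - (-2)·0.4000) / (3) = 1.2667
Iteration 4:
  p = (5 - (3)·1.2667) / (5) = 0.2400
  q = (3 - (-2)·0.0000) / (3) = 1.0000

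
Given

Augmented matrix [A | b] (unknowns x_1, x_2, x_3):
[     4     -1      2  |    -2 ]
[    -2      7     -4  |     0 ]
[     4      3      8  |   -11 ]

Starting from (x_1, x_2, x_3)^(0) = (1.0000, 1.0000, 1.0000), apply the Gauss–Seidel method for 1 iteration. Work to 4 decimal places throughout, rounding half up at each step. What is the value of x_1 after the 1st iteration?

Iteration 1:
  x_1 = (-2 - (-1)·1.0000 - (2)·1.0000) / (4) = -0.7500
  x_2 = (0 - (-2)·-0.7500 - (-4)·1.0000) / (7) = 0.3571
  x_3 = (-11 - (4)·-0.7500 - (3)·0.3571) / (8) = -1.1339

-0.7500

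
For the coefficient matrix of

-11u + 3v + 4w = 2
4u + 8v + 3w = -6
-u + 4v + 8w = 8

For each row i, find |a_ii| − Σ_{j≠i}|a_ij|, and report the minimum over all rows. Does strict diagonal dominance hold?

1

row 1: |-11| − (3+4) = 4
row 2: |8| − (4+3) = 1
row 3: |8| − (1+4) = 3
minimum over rows = 1 → strictly diagonally dominant (convergence guaranteed)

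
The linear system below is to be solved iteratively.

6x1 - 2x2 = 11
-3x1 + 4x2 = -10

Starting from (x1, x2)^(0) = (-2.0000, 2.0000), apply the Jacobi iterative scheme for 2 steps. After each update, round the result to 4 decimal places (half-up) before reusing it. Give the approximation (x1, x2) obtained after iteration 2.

(0.5000, -0.6250)

Iteration 1:
  x1 = (11 - (-2)·2.0000) / (6) = 2.5000
  x2 = (-10 - (-3)·-2.0000) / (4) = -4.0000
Iteration 2:
  x1 = (11 - (-2)·-4.0000) / (6) = 0.5000
  x2 = (-10 - (-3)·2.5000) / (4) = -0.6250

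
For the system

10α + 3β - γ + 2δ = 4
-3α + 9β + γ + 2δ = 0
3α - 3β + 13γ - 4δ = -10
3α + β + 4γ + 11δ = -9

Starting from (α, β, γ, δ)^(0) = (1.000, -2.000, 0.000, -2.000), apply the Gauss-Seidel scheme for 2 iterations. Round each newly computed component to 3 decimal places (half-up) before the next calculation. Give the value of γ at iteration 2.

-0.939

Iteration 1:
  α = (4 - (3)·-2.000 - (-1)·0.000 - (2)·-2.000) / (10) = 1.400
  β = (0 - (-3)·1.400 - (1)·0.000 - (2)·-2.000) / (9) = 0.911
  γ = (-10 - (3)·1.400 - (-3)·0.911 - (-4)·-2.000) / (13) = -1.497
  δ = (-9 - (3)·1.400 - (1)·0.911 - (4)·-1.497) / (11) = -0.738
Iteration 2:
  α = (4 - (3)·0.911 - (-1)·-1.497 - (2)·-0.738) / (10) = 0.125
  β = (0 - (-3)·0.125 - (1)·-1.497 - (2)·-0.738) / (9) = 0.372
  γ = (-10 - (3)·0.125 - (-3)·0.372 - (-4)·-0.738) / (13) = -0.939
  δ = (-9 - (3)·0.125 - (1)·0.372 - (4)·-0.939) / (11) = -0.545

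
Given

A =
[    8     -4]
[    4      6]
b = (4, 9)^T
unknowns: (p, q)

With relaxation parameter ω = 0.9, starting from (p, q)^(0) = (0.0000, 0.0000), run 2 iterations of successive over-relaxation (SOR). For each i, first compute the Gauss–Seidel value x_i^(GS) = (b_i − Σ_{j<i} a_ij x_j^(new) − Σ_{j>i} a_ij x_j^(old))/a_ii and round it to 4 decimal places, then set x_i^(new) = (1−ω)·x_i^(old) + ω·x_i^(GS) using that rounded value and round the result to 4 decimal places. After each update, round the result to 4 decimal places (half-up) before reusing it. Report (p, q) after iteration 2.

Iteration 1:
  p: GS value = (4 - (-4)·0.0000) / (8) = 0.5000;  p ← (1−ω)·0.0000 + ω·0.5000 = 0.4500
  q: GS value = (9 - (4)·0.4500) / (6) = 1.2000;  q ← (1−ω)·0.0000 + ω·1.2000 = 1.0800
Iteration 2:
  p: GS value = (4 - (-4)·1.0800) / (8) = 1.0400;  p ← (1−ω)·0.4500 + ω·1.0400 = 0.9810
  q: GS value = (9 - (4)·0.9810) / (6) = 0.8460;  q ← (1−ω)·1.0800 + ω·0.8460 = 0.8694

(0.9810, 0.8694)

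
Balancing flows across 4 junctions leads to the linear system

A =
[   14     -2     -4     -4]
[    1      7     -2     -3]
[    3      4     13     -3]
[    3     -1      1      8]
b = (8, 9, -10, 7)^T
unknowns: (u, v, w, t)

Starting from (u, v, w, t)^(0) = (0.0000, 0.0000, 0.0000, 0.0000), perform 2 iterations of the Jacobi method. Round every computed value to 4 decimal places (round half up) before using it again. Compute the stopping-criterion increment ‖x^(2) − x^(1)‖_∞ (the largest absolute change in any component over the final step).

0.3256

Iteration 1:
  u = (8 - (-2)·0.0000 - (-4)·0.0000 - (-4)·0.0000) / (14) = 0.5714
  v = (9 - (1)·0.0000 - (-2)·0.0000 - (-3)·0.0000) / (7) = 1.2857
  w = (-10 - (3)·0.0000 - (4)·0.0000 - (-3)·0.0000) / (13) = -0.7692
  t = (7 - (3)·0.0000 - (-1)·0.0000 - (1)·0.0000) / (8) = 0.8750
Iteration 2:
  u = (8 - (-2)·1.2857 - (-4)·-0.7692 - (-4)·0.8750) / (14) = 0.7853
  v = (9 - (1)·0.5714 - (-2)·-0.7692 - (-3)·0.8750) / (7) = 1.3593
  w = (-10 - (3)·0.5714 - (4)·1.2857 - (-3)·0.8750) / (13) = -1.0948
  t = (7 - (3)·0.5714 - (-1)·1.2857 - (1)·-0.7692) / (8) = 0.9176
Change: (0.2139, 0.0736, -0.3256, 0.0426) → max |·| = 0.3256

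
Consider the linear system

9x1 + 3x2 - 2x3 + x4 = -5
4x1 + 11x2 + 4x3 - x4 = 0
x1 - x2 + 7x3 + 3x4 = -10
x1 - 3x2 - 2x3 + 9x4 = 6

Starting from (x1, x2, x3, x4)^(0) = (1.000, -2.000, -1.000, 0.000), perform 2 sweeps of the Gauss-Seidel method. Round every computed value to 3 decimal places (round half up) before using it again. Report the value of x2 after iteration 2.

Iteration 1:
  x1 = (-5 - (3)·-2.000 - (-2)·-1.000 - (1)·0.000) / (9) = -0.111
  x2 = (0 - (4)·-0.111 - (4)·-1.000 - (-1)·0.000) / (11) = 0.404
  x3 = (-10 - (1)·-0.111 - (-1)·0.404 - (3)·0.000) / (7) = -1.355
  x4 = (6 - (1)·-0.111 - (-3)·0.404 - (-2)·-1.355) / (9) = 0.513
Iteration 2:
  x1 = (-5 - (3)·0.404 - (-2)·-1.355 - (1)·0.513) / (9) = -1.048
  x2 = (0 - (4)·-1.048 - (4)·-1.355 - (-1)·0.513) / (11) = 0.920
  x3 = (-10 - (1)·-1.048 - (-1)·0.920 - (3)·0.513) / (7) = -1.367
  x4 = (6 - (1)·-1.048 - (-3)·0.920 - (-2)·-1.367) / (9) = 0.786

0.920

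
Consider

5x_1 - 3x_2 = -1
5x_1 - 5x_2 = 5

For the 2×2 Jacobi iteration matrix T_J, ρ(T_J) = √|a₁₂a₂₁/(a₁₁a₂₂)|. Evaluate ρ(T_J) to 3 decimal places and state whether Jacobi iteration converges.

a₁₂a₂₁/(a₁₁a₂₂) = (-3)·(5) / ((5)·(-5)) = 0.600000
ρ = √|0.600000| = √0.600000 = 0.775
ρ < 1, so Jacobi converges

0.775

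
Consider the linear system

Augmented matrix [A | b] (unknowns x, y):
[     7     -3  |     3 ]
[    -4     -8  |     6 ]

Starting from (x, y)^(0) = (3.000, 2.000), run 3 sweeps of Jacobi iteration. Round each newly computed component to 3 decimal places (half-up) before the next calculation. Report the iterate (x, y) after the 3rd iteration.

Iteration 1:
  x = (3 - (-3)·2.000) / (7) = 1.286
  y = (6 - (-4)·3.000) / (-8) = -2.250
Iteration 2:
  x = (3 - (-3)·-2.250) / (7) = -0.536
  y = (6 - (-4)·1.286) / (-8) = -1.393
Iteration 3:
  x = (3 - (-3)·-1.393) / (7) = -0.168
  y = (6 - (-4)·-0.536) / (-8) = -0.482

(-0.168, -0.482)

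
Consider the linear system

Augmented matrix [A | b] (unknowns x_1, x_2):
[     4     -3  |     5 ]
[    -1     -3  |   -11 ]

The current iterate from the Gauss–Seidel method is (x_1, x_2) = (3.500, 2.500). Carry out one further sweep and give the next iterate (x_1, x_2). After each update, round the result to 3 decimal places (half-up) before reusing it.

One sweep:
  x_1 = (5 - (-3)·2.500) / (4) = 3.125
  x_2 = (-11 - (-1)·3.125) / (-3) = 2.625

(3.125, 2.625)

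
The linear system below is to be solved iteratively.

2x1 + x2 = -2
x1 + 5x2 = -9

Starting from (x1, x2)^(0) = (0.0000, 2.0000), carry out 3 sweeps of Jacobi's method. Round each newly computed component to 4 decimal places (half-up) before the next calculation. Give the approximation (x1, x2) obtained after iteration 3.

(-0.3000, -1.7800)

Iteration 1:
  x1 = (-2 - (1)·2.0000) / (2) = -2.0000
  x2 = (-9 - (1)·0.0000) / (5) = -1.8000
Iteration 2:
  x1 = (-2 - (1)·-1.8000) / (2) = -0.1000
  x2 = (-9 - (1)·-2.0000) / (5) = -1.4000
Iteration 3:
  x1 = (-2 - (1)·-1.4000) / (2) = -0.3000
  x2 = (-9 - (1)·-0.1000) / (5) = -1.7800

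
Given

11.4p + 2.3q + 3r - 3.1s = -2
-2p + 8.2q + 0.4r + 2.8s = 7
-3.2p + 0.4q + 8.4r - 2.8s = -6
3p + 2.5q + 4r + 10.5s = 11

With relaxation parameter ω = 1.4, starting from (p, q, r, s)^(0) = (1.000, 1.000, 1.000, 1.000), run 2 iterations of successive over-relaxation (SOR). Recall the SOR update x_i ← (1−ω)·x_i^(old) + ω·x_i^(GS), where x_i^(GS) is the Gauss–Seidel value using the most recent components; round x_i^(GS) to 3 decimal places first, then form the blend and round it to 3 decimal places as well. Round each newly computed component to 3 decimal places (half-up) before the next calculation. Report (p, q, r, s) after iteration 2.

(1.501, 0.773, 1.346, -0.993)

Iteration 1:
  p: GS value = (-2 - (2.3)·1.000 - (3)·1.000 - (-3.1)·1.000) / (11.4) = -0.368;  p ← (1−ω)·1.000 + ω·-0.368 = -0.915
  q: GS value = (7 - (-2)·-0.915 - (0.4)·1.000 - (2.8)·1.000) / (8.2) = 0.240;  q ← (1−ω)·1.000 + ω·0.240 = -0.064
  r: GS value = (-6 - (-3.2)·-0.915 - (0.4)·-0.064 - (-2.8)·1.000) / (8.4) = -0.726;  r ← (1−ω)·1.000 + ω·-0.726 = -1.416
  s: GS value = (11 - (3)·-0.915 - (2.5)·-0.064 - (4)·-1.416) / (10.5) = 1.864;  s ← (1−ω)·1.000 + ω·1.864 = 2.210
Iteration 2:
  p: GS value = (-2 - (2.3)·-0.064 - (3)·-1.416 - (-3.1)·2.210) / (11.4) = 0.811;  p ← (1−ω)·-0.915 + ω·0.811 = 1.501
  q: GS value = (7 - (-2)·1.501 - (0.4)·-1.416 - (2.8)·2.210) / (8.2) = 0.534;  q ← (1−ω)·-0.064 + ω·0.534 = 0.773
  r: GS value = (-6 - (-3.2)·1.501 - (0.4)·0.773 - (-2.8)·2.210) / (8.4) = 0.557;  r ← (1−ω)·-1.416 + ω·0.557 = 1.346
  s: GS value = (11 - (3)·1.501 - (2.5)·0.773 - (4)·1.346) / (10.5) = -0.078;  s ← (1−ω)·2.210 + ω·-0.078 = -0.993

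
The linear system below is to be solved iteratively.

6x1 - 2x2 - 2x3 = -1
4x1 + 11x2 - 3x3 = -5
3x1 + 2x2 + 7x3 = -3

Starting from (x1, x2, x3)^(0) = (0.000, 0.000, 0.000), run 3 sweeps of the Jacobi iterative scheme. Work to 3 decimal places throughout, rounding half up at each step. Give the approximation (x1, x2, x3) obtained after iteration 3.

Iteration 1:
  x1 = (-1 - (-2)·0.000 - (-2)·0.000) / (6) = -0.167
  x2 = (-5 - (4)·0.000 - (-3)·0.000) / (11) = -0.455
  x3 = (-3 - (3)·0.000 - (2)·0.000) / (7) = -0.429
Iteration 2:
  x1 = (-1 - (-2)·-0.455 - (-2)·-0.429) / (6) = -0.461
  x2 = (-5 - (4)·-0.167 - (-3)·-0.429) / (11) = -0.511
  x3 = (-3 - (3)·-0.167 - (2)·-0.455) / (7) = -0.227
Iteration 3:
  x1 = (-1 - (-2)·-0.511 - (-2)·-0.227) / (6) = -0.413
  x2 = (-5 - (4)·-0.461 - (-3)·-0.227) / (11) = -0.349
  x3 = (-3 - (3)·-0.461 - (2)·-0.511) / (7) = -0.085

(-0.413, -0.349, -0.085)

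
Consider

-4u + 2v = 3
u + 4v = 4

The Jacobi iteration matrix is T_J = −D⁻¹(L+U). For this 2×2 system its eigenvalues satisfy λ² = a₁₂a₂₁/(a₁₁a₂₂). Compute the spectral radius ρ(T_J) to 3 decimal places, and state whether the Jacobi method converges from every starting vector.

0.354

a₁₂a₂₁/(a₁₁a₂₂) = (2)·(1) / ((-4)·(4)) = -0.125000
ρ = √|-0.125000| = √0.125000 = 0.354
ρ < 1, so Jacobi converges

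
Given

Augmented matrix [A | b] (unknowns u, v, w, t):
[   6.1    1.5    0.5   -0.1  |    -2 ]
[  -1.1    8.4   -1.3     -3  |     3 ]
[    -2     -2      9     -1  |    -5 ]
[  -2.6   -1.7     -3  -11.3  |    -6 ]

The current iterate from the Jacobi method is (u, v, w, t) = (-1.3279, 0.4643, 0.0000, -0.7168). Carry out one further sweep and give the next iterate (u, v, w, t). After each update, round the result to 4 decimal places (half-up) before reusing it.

One sweep:
  u = (-2 - (1.5)·0.4643 - (0.5)·0.0000 - (-0.1)·-0.7168) / (6.1) = -0.4538
  v = (3 - (-1.1)·-1.3279 - (-1.3)·0.0000 - (-3)·-0.7168) / (8.4) = -0.0727
  w = (-5 - (-2)·-1.3279 - (-2)·0.4643 - (-1)·-0.7168) / (9) = -0.8271
  t = (-6 - (-2.6)·-1.3279 - (-1.7)·0.4643 - (-3)·0.0000) / (-11.3) = 0.7667

(-0.4538, -0.0727, -0.8271, 0.7667)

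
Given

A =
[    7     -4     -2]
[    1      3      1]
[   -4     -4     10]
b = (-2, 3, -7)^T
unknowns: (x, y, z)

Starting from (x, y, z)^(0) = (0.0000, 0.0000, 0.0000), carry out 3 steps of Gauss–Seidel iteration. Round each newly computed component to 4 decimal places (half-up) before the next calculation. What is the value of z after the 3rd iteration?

Iteration 1:
  x = (-2 - (-4)·0.0000 - (-2)·0.0000) / (7) = -0.2857
  y = (3 - (1)·-0.2857 - (1)·0.0000) / (3) = 1.0952
  z = (-7 - (-4)·-0.2857 - (-4)·1.0952) / (10) = -0.3762
Iteration 2:
  x = (-2 - (-4)·1.0952 - (-2)·-0.3762) / (7) = 0.2326
  y = (3 - (1)·0.2326 - (1)·-0.3762) / (3) = 1.0479
  z = (-7 - (-4)·0.2326 - (-4)·1.0479) / (10) = -0.1878
Iteration 3:
  x = (-2 - (-4)·1.0479 - (-2)·-0.1878) / (7) = 0.2594
  y = (3 - (1)·0.2594 - (1)·-0.1878) / (3) = 0.9761
  z = (-7 - (-4)·0.2594 - (-4)·0.9761) / (10) = -0.2058

-0.2058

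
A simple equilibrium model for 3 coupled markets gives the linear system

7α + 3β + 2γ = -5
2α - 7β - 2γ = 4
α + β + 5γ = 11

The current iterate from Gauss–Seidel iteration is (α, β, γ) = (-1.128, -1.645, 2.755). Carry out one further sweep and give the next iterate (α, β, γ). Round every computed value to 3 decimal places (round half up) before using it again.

One sweep:
  α = (-5 - (3)·-1.645 - (2)·2.755) / (7) = -0.796
  β = (4 - (2)·-0.796 - (-2)·2.755) / (-7) = -1.586
  γ = (11 - (1)·-0.796 - (1)·-1.586) / (5) = 2.676

(-0.796, -1.586, 2.676)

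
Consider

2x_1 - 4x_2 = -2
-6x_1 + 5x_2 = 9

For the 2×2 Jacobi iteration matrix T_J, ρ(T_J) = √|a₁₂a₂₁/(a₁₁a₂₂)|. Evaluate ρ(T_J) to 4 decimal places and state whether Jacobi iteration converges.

1.5492

a₁₂a₂₁/(a₁₁a₂₂) = (-4)·(-6) / ((2)·(5)) = 2.400000
ρ = √|2.400000| = √2.400000 = 1.5492
ρ > 1, so Jacobi diverges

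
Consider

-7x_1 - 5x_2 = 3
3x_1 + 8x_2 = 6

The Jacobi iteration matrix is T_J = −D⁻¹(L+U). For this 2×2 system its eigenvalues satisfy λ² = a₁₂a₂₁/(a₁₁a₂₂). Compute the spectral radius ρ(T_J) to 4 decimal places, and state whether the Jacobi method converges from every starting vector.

0.5175

a₁₂a₂₁/(a₁₁a₂₂) = (-5)·(3) / ((-7)·(8)) = 0.267857
ρ = √|0.267857| = √0.267857 = 0.5175
ρ < 1, so Jacobi converges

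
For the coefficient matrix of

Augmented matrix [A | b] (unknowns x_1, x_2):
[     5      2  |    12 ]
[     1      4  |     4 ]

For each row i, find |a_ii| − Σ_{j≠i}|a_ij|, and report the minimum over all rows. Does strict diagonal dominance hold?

row 1: |5| − (2) = 3
row 2: |4| − (1) = 3
minimum over rows = 3 → strictly diagonally dominant (convergence guaranteed)

3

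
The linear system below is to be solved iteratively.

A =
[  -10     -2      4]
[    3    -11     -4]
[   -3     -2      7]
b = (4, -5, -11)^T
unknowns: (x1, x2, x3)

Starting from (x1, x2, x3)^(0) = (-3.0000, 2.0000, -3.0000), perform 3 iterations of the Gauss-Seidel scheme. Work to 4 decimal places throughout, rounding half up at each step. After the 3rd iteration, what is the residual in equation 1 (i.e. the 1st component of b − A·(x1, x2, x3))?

-0.2170

Iteration 1:
  x1 = (4 - (-2)·2.0000 - (4)·-3.0000) / (-10) = -2.0000
  x2 = (-5 - (3)·-2.0000 - (-4)·-3.0000) / (-11) = 1.0000
  x3 = (-11 - (-3)·-2.0000 - (-2)·1.0000) / (7) = -2.1429
Iteration 2:
  x1 = (4 - (-2)·1.0000 - (4)·-2.1429) / (-10) = -1.4572
  x2 = (-5 - (3)·-1.4572 - (-4)·-2.1429) / (-11) = 0.8364
  x3 = (-11 - (-3)·-1.4572 - (-2)·0.8364) / (7) = -1.9570
Iteration 3:
  x1 = (4 - (-2)·0.8364 - (4)·-1.9570) / (-10) = -1.3501
  x2 = (-5 - (3)·-1.3501 - (-4)·-1.9570) / (-11) = 0.7980
  x3 = (-11 - (-3)·-1.3501 - (-2)·0.7980) / (7) = -1.9220
Residual b − A·x = (-0.2170, 0.1403, -0.0003)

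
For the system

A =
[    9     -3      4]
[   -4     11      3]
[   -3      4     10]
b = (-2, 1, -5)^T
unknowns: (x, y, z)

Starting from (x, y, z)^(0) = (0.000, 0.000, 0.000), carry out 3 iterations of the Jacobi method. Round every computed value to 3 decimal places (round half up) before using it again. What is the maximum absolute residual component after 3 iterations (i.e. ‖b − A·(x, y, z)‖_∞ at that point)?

Iteration 1:
  x = (-2 - (-3)·0.000 - (4)·0.000) / (9) = -0.222
  y = (1 - (-4)·0.000 - (3)·0.000) / (11) = 0.091
  z = (-5 - (-3)·0.000 - (4)·0.000) / (10) = -0.500
Iteration 2:
  x = (-2 - (-3)·0.091 - (4)·-0.500) / (9) = 0.030
  y = (1 - (-4)·-0.222 - (3)·-0.500) / (11) = 0.147
  z = (-5 - (-3)·-0.222 - (4)·0.091) / (10) = -0.603
Iteration 3:
  x = (-2 - (-3)·0.147 - (4)·-0.603) / (9) = 0.095
  y = (1 - (-4)·0.030 - (3)·-0.603) / (11) = 0.266
  z = (-5 - (-3)·0.030 - (4)·0.147) / (10) = -0.550
Residual b − A·x = (0.143, 0.104, -0.279); ∞-norm = 0.279

0.279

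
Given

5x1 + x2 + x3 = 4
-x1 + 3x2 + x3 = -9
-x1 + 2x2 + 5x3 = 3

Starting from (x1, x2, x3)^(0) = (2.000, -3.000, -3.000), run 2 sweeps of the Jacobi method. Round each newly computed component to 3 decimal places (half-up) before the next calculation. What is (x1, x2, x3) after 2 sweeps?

(0.627, -3.067, 1.533)

Iteration 1:
  x1 = (4 - (1)·-3.000 - (1)·-3.000) / (5) = 2.000
  x2 = (-9 - (-1)·2.000 - (1)·-3.000) / (3) = -1.333
  x3 = (3 - (-1)·2.000 - (2)·-3.000) / (5) = 2.200
Iteration 2:
  x1 = (4 - (1)·-1.333 - (1)·2.200) / (5) = 0.627
  x2 = (-9 - (-1)·2.000 - (1)·2.200) / (3) = -3.067
  x3 = (3 - (-1)·2.000 - (2)·-1.333) / (5) = 1.533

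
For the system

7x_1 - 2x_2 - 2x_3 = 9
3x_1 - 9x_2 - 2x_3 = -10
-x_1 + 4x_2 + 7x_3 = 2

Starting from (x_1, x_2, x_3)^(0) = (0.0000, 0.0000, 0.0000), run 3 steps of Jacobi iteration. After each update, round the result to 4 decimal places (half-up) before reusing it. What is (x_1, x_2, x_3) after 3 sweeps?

(1.6602, 1.7095, -0.3171)

Iteration 1:
  x_1 = (9 - (-2)·0.0000 - (-2)·0.0000) / (7) = 1.2857
  x_2 = (-10 - (3)·0.0000 - (-2)·0.0000) / (-9) = 1.1111
  x_3 = (2 - (-1)·0.0000 - (4)·0.0000) / (7) = 0.2857
Iteration 2:
  x_1 = (9 - (-2)·1.1111 - (-2)·0.2857) / (7) = 1.6848
  x_2 = (-10 - (3)·1.2857 - (-2)·0.2857) / (-9) = 1.4762
  x_3 = (2 - (-1)·1.2857 - (4)·1.1111) / (7) = -0.1655
Iteration 3:
  x_1 = (9 - (-2)·1.4762 - (-2)·-0.1655) / (7) = 1.6602
  x_2 = (-10 - (3)·1.6848 - (-2)·-0.1655) / (-9) = 1.7095
  x_3 = (2 - (-1)·1.6848 - (4)·1.4762) / (7) = -0.3171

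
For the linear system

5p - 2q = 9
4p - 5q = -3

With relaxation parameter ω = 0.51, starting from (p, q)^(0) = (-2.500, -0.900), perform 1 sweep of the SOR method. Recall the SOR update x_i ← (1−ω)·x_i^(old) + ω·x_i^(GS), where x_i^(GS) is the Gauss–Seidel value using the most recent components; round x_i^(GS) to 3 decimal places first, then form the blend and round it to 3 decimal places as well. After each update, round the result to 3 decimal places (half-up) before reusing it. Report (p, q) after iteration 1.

Iteration 1:
  p: GS value = (9 - (-2)·-0.900) / (5) = 1.440;  p ← (1−ω)·-2.500 + ω·1.440 = -0.491
  q: GS value = (-3 - (4)·-0.491) / (-5) = 0.207;  q ← (1−ω)·-0.900 + ω·0.207 = -0.335

(-0.491, -0.335)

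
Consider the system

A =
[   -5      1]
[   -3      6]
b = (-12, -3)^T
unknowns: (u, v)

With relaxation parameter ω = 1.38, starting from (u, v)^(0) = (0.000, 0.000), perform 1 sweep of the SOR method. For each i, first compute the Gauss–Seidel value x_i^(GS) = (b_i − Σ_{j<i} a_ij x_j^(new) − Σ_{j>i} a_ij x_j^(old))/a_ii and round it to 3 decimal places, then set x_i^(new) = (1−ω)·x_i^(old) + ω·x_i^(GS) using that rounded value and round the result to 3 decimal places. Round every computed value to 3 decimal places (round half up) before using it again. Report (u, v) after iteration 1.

Iteration 1:
  u: GS value = (-12 - (1)·0.000) / (-5) = 2.400;  u ← (1−ω)·0.000 + ω·2.400 = 3.312
  v: GS value = (-3 - (-3)·3.312) / (6) = 1.156;  v ← (1−ω)·0.000 + ω·1.156 = 1.595

(3.312, 1.595)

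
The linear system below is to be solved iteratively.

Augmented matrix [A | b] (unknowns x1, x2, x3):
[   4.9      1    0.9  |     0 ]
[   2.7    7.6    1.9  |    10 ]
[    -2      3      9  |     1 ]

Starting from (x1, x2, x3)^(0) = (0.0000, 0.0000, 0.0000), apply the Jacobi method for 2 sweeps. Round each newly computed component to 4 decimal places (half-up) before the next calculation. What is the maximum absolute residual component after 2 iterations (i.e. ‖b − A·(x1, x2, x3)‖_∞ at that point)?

Iteration 1:
  x1 = (0 - (1)·0.0000 - (0.9)·0.0000) / (4.9) = 0.0000
  x2 = (10 - (2.7)·0.0000 - (1.9)·0.0000) / (7.6) = 1.3158
  x3 = (1 - (-2)·0.0000 - (3)·0.0000) / (9) = 0.1111
Iteration 2:
  x1 = (0 - (1)·1.3158 - (0.9)·0.1111) / (4.9) = -0.2889
  x2 = (10 - (2.7)·0.0000 - (1.9)·0.1111) / (7.6) = 1.2880
  x3 = (1 - (-2)·0.0000 - (3)·1.3158) / (9) = -0.3275
Residual b − A·x = (0.4224, 1.6135, -0.4943); ∞-norm = 1.6135

1.6135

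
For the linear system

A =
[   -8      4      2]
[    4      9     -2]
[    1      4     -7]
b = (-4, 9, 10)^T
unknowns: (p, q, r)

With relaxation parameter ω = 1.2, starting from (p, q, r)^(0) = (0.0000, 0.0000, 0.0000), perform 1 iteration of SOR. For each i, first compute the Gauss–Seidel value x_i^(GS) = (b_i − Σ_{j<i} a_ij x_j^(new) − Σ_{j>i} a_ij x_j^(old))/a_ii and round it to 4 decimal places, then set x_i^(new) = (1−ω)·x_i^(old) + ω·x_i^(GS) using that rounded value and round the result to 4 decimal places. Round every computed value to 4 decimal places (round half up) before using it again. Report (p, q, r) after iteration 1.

Iteration 1:
  p: GS value = (-4 - (4)·0.0000 - (2)·0.0000) / (-8) = 0.5000;  p ← (1−ω)·0.0000 + ω·0.5000 = 0.6000
  q: GS value = (9 - (4)·0.6000 - (-2)·0.0000) / (9) = 0.7333;  q ← (1−ω)·0.0000 + ω·0.7333 = 0.8800
  r: GS value = (10 - (1)·0.6000 - (4)·0.8800) / (-7) = -0.8400;  r ← (1−ω)·0.0000 + ω·-0.8400 = -1.0080

(0.6000, 0.8800, -1.0080)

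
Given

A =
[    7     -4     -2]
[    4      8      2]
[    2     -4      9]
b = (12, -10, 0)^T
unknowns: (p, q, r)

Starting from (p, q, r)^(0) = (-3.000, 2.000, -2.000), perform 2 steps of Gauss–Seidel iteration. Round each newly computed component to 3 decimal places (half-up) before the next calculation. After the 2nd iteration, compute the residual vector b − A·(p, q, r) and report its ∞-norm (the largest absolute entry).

5.097

Iteration 1:
  p = (12 - (-4)·2.000 - (-2)·-2.000) / (7) = 2.286
  q = (-10 - (4)·2.286 - (2)·-2.000) / (8) = -1.893
  r = (0 - (2)·2.286 - (-4)·-1.893) / (9) = -1.349
Iteration 2:
  p = (12 - (-4)·-1.893 - (-2)·-1.349) / (7) = 0.247
  q = (-10 - (4)·0.247 - (2)·-1.349) / (8) = -1.036
  r = (0 - (2)·0.247 - (-4)·-1.036) / (9) = -0.515
Residual b − A·x = (5.097, -1.670, -0.003); ∞-norm = 5.097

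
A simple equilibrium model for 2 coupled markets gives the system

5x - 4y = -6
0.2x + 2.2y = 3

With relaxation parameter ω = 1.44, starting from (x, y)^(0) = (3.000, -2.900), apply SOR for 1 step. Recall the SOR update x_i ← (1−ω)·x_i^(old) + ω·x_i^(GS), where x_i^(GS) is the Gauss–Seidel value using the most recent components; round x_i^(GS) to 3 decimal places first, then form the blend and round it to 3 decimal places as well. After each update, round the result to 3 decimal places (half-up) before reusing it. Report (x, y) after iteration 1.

(-6.389, 4.075)

Iteration 1:
  x: GS value = (-6 - (-4)·-2.900) / (5) = -3.520;  x ← (1−ω)·3.000 + ω·-3.520 = -6.389
  y: GS value = (3 - (0.2)·-6.389) / (2.2) = 1.944;  y ← (1−ω)·-2.900 + ω·1.944 = 4.075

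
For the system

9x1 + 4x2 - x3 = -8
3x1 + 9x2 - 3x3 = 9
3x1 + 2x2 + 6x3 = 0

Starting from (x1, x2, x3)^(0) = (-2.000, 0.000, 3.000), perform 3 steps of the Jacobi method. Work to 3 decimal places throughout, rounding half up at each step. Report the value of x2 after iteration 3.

1.451

Iteration 1:
  x1 = (-8 - (4)·0.000 - (-1)·3.000) / (9) = -0.556
  x2 = (9 - (3)·-2.000 - (-3)·3.000) / (9) = 2.667
  x3 = (0 - (3)·-2.000 - (2)·0.000) / (6) = 1.000
Iteration 2:
  x1 = (-8 - (4)·2.667 - (-1)·1.000) / (9) = -1.963
  x2 = (9 - (3)·-0.556 - (-3)·1.000) / (9) = 1.519
  x3 = (0 - (3)·-0.556 - (2)·2.667) / (6) = -0.611
Iteration 3:
  x1 = (-8 - (4)·1.519 - (-1)·-0.611) / (9) = -1.632
  x2 = (9 - (3)·-1.963 - (-3)·-0.611) / (9) = 1.451
  x3 = (0 - (3)·-1.963 - (2)·1.519) / (6) = 0.475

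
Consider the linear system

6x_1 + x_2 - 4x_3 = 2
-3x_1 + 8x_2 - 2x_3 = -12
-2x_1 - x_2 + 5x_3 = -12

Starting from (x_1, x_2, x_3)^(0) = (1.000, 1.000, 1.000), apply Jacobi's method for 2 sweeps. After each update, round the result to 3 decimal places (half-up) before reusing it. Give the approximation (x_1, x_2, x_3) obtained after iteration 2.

Iteration 1:
  x_1 = (2 - (1)·1.000 - (-4)·1.000) / (6) = 0.833
  x_2 = (-12 - (-3)·1.000 - (-2)·1.000) / (8) = -0.875
  x_3 = (-12 - (-2)·1.000 - (-1)·1.000) / (5) = -1.800
Iteration 2:
  x_1 = (2 - (1)·-0.875 - (-4)·-1.800) / (6) = -0.721
  x_2 = (-12 - (-3)·0.833 - (-2)·-1.800) / (8) = -1.638
  x_3 = (-12 - (-2)·0.833 - (-1)·-0.875) / (5) = -2.242

(-0.721, -1.638, -2.242)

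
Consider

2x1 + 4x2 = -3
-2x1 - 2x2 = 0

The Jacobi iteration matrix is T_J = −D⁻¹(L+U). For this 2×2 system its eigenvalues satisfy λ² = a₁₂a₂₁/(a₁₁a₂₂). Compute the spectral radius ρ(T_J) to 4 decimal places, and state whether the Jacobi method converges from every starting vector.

1.4142

a₁₂a₂₁/(a₁₁a₂₂) = (4)·(-2) / ((2)·(-2)) = 2.000000
ρ = √|2.000000| = √2.000000 = 1.4142
ρ > 1, so Jacobi diverges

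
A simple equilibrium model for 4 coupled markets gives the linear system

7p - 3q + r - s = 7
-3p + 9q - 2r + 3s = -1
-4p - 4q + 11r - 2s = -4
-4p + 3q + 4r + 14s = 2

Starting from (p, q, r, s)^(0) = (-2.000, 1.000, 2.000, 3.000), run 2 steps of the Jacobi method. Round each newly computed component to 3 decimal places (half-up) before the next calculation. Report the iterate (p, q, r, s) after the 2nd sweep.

(0.281, 0.777, -0.498, 0.929)

Iteration 1:
  p = (7 - (-3)·1.000 - (1)·2.000 - (-1)·3.000) / (7) = 1.571
  q = (-1 - (-3)·-2.000 - (-2)·2.000 - (3)·3.000) / (9) = -1.333
  r = (-4 - (-4)·-2.000 - (-4)·1.000 - (-2)·3.000) / (11) = -0.182
  s = (2 - (-4)·-2.000 - (3)·1.000 - (4)·2.000) / (14) = -1.214
Iteration 2:
  p = (7 - (-3)·-1.333 - (1)·-0.182 - (-1)·-1.214) / (7) = 0.281
  q = (-1 - (-3)·1.571 - (-2)·-0.182 - (3)·-1.214) / (9) = 0.777
  r = (-4 - (-4)·1.571 - (-4)·-1.333 - (-2)·-1.214) / (11) = -0.498
  s = (2 - (-4)·1.571 - (3)·-1.333 - (4)·-0.182) / (14) = 0.929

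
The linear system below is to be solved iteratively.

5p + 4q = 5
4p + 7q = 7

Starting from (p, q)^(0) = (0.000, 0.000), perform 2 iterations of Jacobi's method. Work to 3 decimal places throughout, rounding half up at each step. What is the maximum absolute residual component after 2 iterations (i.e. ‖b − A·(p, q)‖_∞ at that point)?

3.197

Iteration 1:
  p = (5 - (4)·0.000) / (5) = 1.000
  q = (7 - (4)·0.000) / (7) = 1.000
Iteration 2:
  p = (5 - (4)·1.000) / (5) = 0.200
  q = (7 - (4)·1.000) / (7) = 0.429
Residual b − A·x = (2.284, 3.197); ∞-norm = 3.197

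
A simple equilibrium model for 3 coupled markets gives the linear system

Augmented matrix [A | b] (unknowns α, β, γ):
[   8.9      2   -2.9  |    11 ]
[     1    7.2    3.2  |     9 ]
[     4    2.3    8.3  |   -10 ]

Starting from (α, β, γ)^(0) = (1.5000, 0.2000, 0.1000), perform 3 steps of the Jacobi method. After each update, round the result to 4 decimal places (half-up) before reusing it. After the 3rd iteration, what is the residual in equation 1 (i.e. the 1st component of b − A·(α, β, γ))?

Iteration 1:
  α = (11 - (2)·0.2000 - (-2.9)·0.1000) / (8.9) = 1.2236
  β = (9 - (1)·1.5000 - (3.2)·0.1000) / (7.2) = 0.9972
  γ = (-10 - (4)·1.5000 - (2.3)·0.2000) / (8.3) = -1.9831
Iteration 2:
  α = (11 - (2)·0.9972 - (-2.9)·-1.9831) / (8.9) = 0.3657
  β = (9 - (1)·1.2236 - (3.2)·-1.9831) / (7.2) = 1.9614
  γ = (-10 - (4)·1.2236 - (2.3)·0.9972) / (8.3) = -2.0708
Iteration 3:
  α = (11 - (2)·1.9614 - (-2.9)·-2.0708) / (8.9) = 0.1204
  β = (9 - (1)·0.3657 - (3.2)·-2.0708) / (7.2) = 2.1196
  γ = (-10 - (4)·0.3657 - (2.3)·1.9614) / (8.3) = -1.9246
Residual b − A·x = (0.1079, -0.2228, 0.6175)

0.1079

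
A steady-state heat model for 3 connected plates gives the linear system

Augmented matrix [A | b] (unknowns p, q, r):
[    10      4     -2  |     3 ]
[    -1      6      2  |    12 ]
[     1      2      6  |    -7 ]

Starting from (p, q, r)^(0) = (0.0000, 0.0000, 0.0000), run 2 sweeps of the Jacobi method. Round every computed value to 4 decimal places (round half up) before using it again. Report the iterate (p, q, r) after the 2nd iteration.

Iteration 1:
  p = (3 - (4)·0.0000 - (-2)·0.0000) / (10) = 0.3000
  q = (12 - (-1)·0.0000 - (2)·0.0000) / (6) = 2.0000
  r = (-7 - (1)·0.0000 - (2)·0.0000) / (6) = -1.1667
Iteration 2:
  p = (3 - (4)·2.0000 - (-2)·-1.1667) / (10) = -0.7333
  q = (12 - (-1)·0.3000 - (2)·-1.1667) / (6) = 2.4389
  r = (-7 - (1)·0.3000 - (2)·2.0000) / (6) = -1.8833

(-0.7333, 2.4389, -1.8833)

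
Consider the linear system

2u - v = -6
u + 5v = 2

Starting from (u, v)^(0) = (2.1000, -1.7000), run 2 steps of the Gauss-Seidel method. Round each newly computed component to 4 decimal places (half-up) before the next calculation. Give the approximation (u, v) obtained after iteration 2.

Iteration 1:
  u = (-6 - (-1)·-1.7000) / (2) = -3.8500
  v = (2 - (1)·-3.8500) / (5) = 1.1700
Iteration 2:
  u = (-6 - (-1)·1.1700) / (2) = -2.4150
  v = (2 - (1)·-2.4150) / (5) = 0.8830

(-2.4150, 0.8830)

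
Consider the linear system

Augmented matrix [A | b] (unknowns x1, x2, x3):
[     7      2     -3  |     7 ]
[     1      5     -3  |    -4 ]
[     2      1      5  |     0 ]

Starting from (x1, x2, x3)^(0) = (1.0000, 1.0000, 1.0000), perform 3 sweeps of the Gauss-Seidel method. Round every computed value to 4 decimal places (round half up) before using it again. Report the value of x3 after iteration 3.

-0.2860

Iteration 1:
  x1 = (7 - (2)·1.0000 - (-3)·1.0000) / (7) = 1.1429
  x2 = (-4 - (1)·1.1429 - (-3)·1.0000) / (5) = -0.4286
  x3 = (0 - (2)·1.1429 - (1)·-0.4286) / (5) = -0.3714
Iteration 2:
  x1 = (7 - (2)·-0.4286 - (-3)·-0.3714) / (7) = 0.9633
  x2 = (-4 - (1)·0.9633 - (-3)·-0.3714) / (5) = -1.2155
  x3 = (0 - (2)·0.9633 - (1)·-1.2155) / (5) = -0.1422
Iteration 3:
  x1 = (7 - (2)·-1.2155 - (-3)·-0.1422) / (7) = 1.2863
  x2 = (-4 - (1)·1.2863 - (-3)·-0.1422) / (5) = -1.1426
  x3 = (0 - (2)·1.2863 - (1)·-1.1426) / (5) = -0.2860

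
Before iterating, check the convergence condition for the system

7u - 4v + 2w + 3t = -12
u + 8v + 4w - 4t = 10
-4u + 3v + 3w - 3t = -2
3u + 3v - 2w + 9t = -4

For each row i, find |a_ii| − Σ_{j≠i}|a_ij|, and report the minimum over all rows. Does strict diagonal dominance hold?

-7

row 1: |7| − (4+2+3) = -2
row 2: |8| − (1+4+4) = -1
row 3: |3| − (4+3+3) = -7
row 4: |9| − (3+3+2) = 1
minimum over rows = -7 → not strictly diagonally dominant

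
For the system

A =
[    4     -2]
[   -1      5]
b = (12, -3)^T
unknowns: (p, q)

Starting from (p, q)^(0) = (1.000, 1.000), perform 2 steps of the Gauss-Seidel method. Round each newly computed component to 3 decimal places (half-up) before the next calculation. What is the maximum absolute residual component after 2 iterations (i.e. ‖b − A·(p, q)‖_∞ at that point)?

0.180

Iteration 1:
  p = (12 - (-2)·1.000) / (4) = 3.500
  q = (-3 - (-1)·3.500) / (5) = 0.100
Iteration 2:
  p = (12 - (-2)·0.100) / (4) = 3.050
  q = (-3 - (-1)·3.050) / (5) = 0.010
Residual b − A·x = (-0.180, 0.000); ∞-norm = 0.180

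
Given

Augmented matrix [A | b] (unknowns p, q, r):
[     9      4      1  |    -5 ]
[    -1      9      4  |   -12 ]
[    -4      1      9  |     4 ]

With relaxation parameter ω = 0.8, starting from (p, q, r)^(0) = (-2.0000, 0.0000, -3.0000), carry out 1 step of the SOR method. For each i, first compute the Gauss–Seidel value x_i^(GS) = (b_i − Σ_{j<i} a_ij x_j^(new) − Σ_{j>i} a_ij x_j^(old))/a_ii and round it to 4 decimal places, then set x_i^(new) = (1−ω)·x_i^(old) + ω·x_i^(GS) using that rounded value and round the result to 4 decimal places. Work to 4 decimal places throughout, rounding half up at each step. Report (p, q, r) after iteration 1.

Iteration 1:
  p: GS value = (-5 - (4)·0.0000 - (1)·-3.0000) / (9) = -0.2222;  p ← (1−ω)·-2.0000 + ω·-0.2222 = -0.5778
  q: GS value = (-12 - (-1)·-0.5778 - (4)·-3.0000) / (9) = -0.0642;  q ← (1−ω)·0.0000 + ω·-0.0642 = -0.0514
  r: GS value = (4 - (-4)·-0.5778 - (1)·-0.0514) / (9) = 0.1934;  r ← (1−ω)·-3.0000 + ω·0.1934 = -0.4453

(-0.5778, -0.0514, -0.4453)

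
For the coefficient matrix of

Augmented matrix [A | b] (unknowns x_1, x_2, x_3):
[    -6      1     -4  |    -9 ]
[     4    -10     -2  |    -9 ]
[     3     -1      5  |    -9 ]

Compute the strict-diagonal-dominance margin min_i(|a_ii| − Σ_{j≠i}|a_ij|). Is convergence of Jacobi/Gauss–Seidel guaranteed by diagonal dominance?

row 1: |-6| − (1+4) = 1
row 2: |-10| − (4+2) = 4
row 3: |5| − (3+1) = 1
minimum over rows = 1 → strictly diagonally dominant (convergence guaranteed)

1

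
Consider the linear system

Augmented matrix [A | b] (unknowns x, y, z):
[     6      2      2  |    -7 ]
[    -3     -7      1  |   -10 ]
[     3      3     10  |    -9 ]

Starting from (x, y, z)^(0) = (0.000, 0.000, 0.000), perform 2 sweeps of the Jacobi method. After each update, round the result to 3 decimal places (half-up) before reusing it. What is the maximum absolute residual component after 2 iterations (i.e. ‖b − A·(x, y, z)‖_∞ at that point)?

0.584

Iteration 1:
  x = (-7 - (2)·0.000 - (2)·0.000) / (6) = -1.167
  y = (-10 - (-3)·0.000 - (1)·0.000) / (-7) = 1.429
  z = (-9 - (3)·0.000 - (3)·0.000) / (10) = -0.900
Iteration 2:
  x = (-7 - (2)·1.429 - (2)·-0.900) / (6) = -1.343
  y = (-10 - (-3)·-1.167 - (1)·-0.900) / (-7) = 1.800
  z = (-9 - (3)·-1.167 - (3)·1.429) / (10) = -0.979
Residual b − A·x = (-0.584, -0.450, -0.581); ∞-norm = 0.584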